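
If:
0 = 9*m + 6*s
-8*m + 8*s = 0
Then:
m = 0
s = 0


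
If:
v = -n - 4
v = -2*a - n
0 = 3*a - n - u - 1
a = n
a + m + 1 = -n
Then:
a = 2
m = -5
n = 2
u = 3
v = -6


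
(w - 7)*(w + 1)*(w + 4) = w^3 - 2*w^2 - 31*w - 28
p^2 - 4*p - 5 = (p - 5)*(p + 1)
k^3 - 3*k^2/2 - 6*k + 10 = (k - 2)^2*(k + 5/2)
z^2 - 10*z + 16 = (z - 8)*(z - 2)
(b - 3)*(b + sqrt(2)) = b^2 - 3*b + sqrt(2)*b - 3*sqrt(2)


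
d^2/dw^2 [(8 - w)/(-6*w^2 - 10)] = 3*(12*w^2*(w - 8) + (8 - 3*w)*(3*w^2 + 5))/(3*w^2 + 5)^3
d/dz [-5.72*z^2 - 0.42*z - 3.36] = -11.44*z - 0.42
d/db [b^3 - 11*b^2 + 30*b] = 3*b^2 - 22*b + 30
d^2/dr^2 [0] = 0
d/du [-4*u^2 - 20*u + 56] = -8*u - 20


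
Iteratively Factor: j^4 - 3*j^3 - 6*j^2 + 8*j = (j + 2)*(j^3 - 5*j^2 + 4*j) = (j - 4)*(j + 2)*(j^2 - j) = j*(j - 4)*(j + 2)*(j - 1)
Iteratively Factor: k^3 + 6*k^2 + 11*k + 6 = (k + 3)*(k^2 + 3*k + 2) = (k + 1)*(k + 3)*(k + 2)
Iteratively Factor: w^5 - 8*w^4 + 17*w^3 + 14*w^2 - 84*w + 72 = (w - 3)*(w^4 - 5*w^3 + 2*w^2 + 20*w - 24) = (w - 3)*(w - 2)*(w^3 - 3*w^2 - 4*w + 12) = (w - 3)^2*(w - 2)*(w^2 - 4) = (w - 3)^2*(w - 2)*(w + 2)*(w - 2)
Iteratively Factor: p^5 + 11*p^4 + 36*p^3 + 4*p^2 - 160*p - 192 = (p + 2)*(p^4 + 9*p^3 + 18*p^2 - 32*p - 96) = (p + 2)*(p + 3)*(p^3 + 6*p^2 - 32) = (p - 2)*(p + 2)*(p + 3)*(p^2 + 8*p + 16) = (p - 2)*(p + 2)*(p + 3)*(p + 4)*(p + 4)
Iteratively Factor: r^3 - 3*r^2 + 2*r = (r - 2)*(r^2 - r) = r*(r - 2)*(r - 1)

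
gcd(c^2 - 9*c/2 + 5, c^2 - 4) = c - 2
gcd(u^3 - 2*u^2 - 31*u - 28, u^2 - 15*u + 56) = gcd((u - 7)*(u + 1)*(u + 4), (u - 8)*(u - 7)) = u - 7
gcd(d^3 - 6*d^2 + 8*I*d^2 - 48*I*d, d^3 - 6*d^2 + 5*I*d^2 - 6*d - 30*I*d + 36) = d - 6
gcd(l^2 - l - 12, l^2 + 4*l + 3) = l + 3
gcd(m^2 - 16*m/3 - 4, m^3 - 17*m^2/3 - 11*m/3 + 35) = 1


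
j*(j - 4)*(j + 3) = j^3 - j^2 - 12*j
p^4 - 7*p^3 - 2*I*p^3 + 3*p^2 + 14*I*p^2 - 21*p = p*(p - 7)*(p - 3*I)*(p + I)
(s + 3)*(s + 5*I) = s^2 + 3*s + 5*I*s + 15*I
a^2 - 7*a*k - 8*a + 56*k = (a - 8)*(a - 7*k)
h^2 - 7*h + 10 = (h - 5)*(h - 2)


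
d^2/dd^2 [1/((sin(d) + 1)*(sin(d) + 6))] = (-4*sin(d)^3 - 17*sin(d)^2 - 2*sin(d) + 86)/((sin(d) + 1)^2*(sin(d) + 6)^3)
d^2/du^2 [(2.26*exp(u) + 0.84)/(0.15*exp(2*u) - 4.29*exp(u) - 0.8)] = (0.05085*exp(4*u) + 1.52991*exp(3*u) + 0.0055799999999806*exp(2*u) + 8.106324*exp(u) - 1.43648)*exp(u)/(0.003375*exp(6*u) - 0.289575*exp(5*u) + 8.227845*exp(4*u) - 75.864789*exp(3*u) - 43.88184*exp(2*u) - 8.2368*exp(u) - 0.512)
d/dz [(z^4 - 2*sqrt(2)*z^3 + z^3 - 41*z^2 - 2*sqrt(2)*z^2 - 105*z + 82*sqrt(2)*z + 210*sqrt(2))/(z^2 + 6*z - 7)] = (2*z^5 - 2*sqrt(2)*z^4 + 19*z^4 - 24*sqrt(2)*z^3 - 16*z^3 - 162*z^2 - 52*sqrt(2)*z^2 - 392*sqrt(2)*z + 574*z - 1834*sqrt(2) + 735)/(z^4 + 12*z^3 + 22*z^2 - 84*z + 49)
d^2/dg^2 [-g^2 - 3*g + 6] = -2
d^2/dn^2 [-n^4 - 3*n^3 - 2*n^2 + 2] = -12*n^2 - 18*n - 4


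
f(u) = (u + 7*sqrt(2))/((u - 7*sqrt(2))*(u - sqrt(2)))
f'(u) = 1/((u - 7*sqrt(2))*(u - sqrt(2))) - (u + 7*sqrt(2))/((u - 7*sqrt(2))*(u - sqrt(2))^2) - (u + 7*sqrt(2))/((u - 7*sqrt(2))^2*(u - sqrt(2))) = (-u^2 - 14*sqrt(2)*u + 126)/(u^4 - 16*sqrt(2)*u^3 + 156*u^2 - 224*sqrt(2)*u + 196)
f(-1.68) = 0.23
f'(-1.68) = 0.12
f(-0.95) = 0.35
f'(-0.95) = 0.22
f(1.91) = -2.98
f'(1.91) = 5.39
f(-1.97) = 0.20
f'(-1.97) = 0.10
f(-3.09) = 0.12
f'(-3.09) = 0.05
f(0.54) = 1.28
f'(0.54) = 1.72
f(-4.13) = 0.07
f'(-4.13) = 0.03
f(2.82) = -1.28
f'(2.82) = 0.63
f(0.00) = 0.71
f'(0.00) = 0.64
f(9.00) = -2.77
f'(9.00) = -2.86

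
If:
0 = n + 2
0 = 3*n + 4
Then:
No Solution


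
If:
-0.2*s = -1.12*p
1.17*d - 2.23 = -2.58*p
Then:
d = 1.90598290598291 - 0.393772893772894*s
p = 0.178571428571429*s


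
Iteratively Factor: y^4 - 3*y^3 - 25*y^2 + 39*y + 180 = (y - 4)*(y^3 + y^2 - 21*y - 45) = (y - 4)*(y + 3)*(y^2 - 2*y - 15) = (y - 5)*(y - 4)*(y + 3)*(y + 3)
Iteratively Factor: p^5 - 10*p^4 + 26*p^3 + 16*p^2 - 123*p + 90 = (p - 5)*(p^4 - 5*p^3 + p^2 + 21*p - 18) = (p - 5)*(p - 3)*(p^3 - 2*p^2 - 5*p + 6) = (p - 5)*(p - 3)^2*(p^2 + p - 2) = (p - 5)*(p - 3)^2*(p - 1)*(p + 2)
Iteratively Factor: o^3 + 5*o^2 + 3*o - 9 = (o + 3)*(o^2 + 2*o - 3) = (o - 1)*(o + 3)*(o + 3)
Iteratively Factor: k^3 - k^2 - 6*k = (k + 2)*(k^2 - 3*k) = (k - 3)*(k + 2)*(k)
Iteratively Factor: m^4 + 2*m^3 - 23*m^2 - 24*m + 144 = (m - 3)*(m^3 + 5*m^2 - 8*m - 48) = (m - 3)*(m + 4)*(m^2 + m - 12) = (m - 3)^2*(m + 4)*(m + 4)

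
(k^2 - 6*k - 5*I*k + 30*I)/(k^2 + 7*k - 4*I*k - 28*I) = (k^2 - k*(6 + 5*I) + 30*I)/(k^2 + k*(7 - 4*I) - 28*I)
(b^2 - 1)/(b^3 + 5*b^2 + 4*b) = (b - 1)/(b*(b + 4))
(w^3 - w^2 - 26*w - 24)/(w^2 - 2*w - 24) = w + 1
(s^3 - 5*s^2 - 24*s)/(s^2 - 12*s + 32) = s*(s + 3)/(s - 4)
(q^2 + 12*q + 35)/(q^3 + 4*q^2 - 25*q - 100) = (q + 7)/(q^2 - q - 20)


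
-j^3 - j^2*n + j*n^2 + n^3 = (-j + n)*(j + n)^2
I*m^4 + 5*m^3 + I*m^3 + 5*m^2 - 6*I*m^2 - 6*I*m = m*(m - 3*I)*(m - 2*I)*(I*m + I)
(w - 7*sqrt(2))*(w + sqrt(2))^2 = w^3 - 5*sqrt(2)*w^2 - 26*w - 14*sqrt(2)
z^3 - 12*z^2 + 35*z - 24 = (z - 8)*(z - 3)*(z - 1)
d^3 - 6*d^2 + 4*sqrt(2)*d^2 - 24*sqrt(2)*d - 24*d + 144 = (d - 6)*(d - 2*sqrt(2))*(d + 6*sqrt(2))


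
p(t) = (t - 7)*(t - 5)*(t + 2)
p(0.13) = 71.26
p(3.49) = 29.10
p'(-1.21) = 39.59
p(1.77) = 63.69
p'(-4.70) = 171.27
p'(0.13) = 8.45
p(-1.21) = 40.28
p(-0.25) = 66.61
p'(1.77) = -15.00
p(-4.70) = -306.42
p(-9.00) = -1568.00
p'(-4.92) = 182.02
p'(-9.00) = 434.00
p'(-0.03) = 11.60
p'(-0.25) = 16.19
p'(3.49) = -22.26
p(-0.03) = 69.66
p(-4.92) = -345.28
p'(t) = (t - 7)*(t - 5) + (t - 7)*(t + 2) + (t - 5)*(t + 2)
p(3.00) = 40.00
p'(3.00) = -22.00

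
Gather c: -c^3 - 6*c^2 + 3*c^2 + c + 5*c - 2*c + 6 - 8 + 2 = -c^3 - 3*c^2 + 4*c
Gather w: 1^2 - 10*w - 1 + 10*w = 0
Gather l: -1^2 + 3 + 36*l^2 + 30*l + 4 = 36*l^2 + 30*l + 6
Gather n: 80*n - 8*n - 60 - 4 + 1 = 72*n - 63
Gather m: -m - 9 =-m - 9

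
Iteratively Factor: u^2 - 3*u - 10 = (u + 2)*(u - 5)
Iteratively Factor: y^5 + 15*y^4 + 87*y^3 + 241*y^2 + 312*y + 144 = (y + 4)*(y^4 + 11*y^3 + 43*y^2 + 69*y + 36) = (y + 3)*(y + 4)*(y^3 + 8*y^2 + 19*y + 12) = (y + 3)^2*(y + 4)*(y^2 + 5*y + 4) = (y + 3)^2*(y + 4)^2*(y + 1)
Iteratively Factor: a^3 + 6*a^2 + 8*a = (a + 4)*(a^2 + 2*a) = (a + 2)*(a + 4)*(a)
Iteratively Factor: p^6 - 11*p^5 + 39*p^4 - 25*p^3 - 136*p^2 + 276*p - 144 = (p - 4)*(p^5 - 7*p^4 + 11*p^3 + 19*p^2 - 60*p + 36) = (p - 4)*(p - 3)*(p^4 - 4*p^3 - p^2 + 16*p - 12) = (p - 4)*(p - 3)*(p + 2)*(p^3 - 6*p^2 + 11*p - 6) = (p - 4)*(p - 3)^2*(p + 2)*(p^2 - 3*p + 2) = (p - 4)*(p - 3)^2*(p - 2)*(p + 2)*(p - 1)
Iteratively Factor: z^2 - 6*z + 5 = (z - 1)*(z - 5)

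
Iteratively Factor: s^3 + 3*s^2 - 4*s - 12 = (s + 3)*(s^2 - 4) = (s - 2)*(s + 3)*(s + 2)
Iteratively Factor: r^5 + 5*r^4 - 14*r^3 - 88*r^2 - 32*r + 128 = (r - 4)*(r^4 + 9*r^3 + 22*r^2 - 32) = (r - 4)*(r + 4)*(r^3 + 5*r^2 + 2*r - 8) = (r - 4)*(r - 1)*(r + 4)*(r^2 + 6*r + 8) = (r - 4)*(r - 1)*(r + 4)^2*(r + 2)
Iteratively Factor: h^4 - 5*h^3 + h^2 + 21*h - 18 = (h - 3)*(h^3 - 2*h^2 - 5*h + 6) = (h - 3)*(h - 1)*(h^2 - h - 6) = (h - 3)^2*(h - 1)*(h + 2)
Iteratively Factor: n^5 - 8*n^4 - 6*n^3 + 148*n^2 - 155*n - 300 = (n + 4)*(n^4 - 12*n^3 + 42*n^2 - 20*n - 75) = (n + 1)*(n + 4)*(n^3 - 13*n^2 + 55*n - 75) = (n - 5)*(n + 1)*(n + 4)*(n^2 - 8*n + 15) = (n - 5)^2*(n + 1)*(n + 4)*(n - 3)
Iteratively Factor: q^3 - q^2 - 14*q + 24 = (q - 2)*(q^2 + q - 12) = (q - 3)*(q - 2)*(q + 4)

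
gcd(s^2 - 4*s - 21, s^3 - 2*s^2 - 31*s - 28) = s - 7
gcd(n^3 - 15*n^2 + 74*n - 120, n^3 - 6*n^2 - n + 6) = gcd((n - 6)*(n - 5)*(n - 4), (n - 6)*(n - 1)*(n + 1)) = n - 6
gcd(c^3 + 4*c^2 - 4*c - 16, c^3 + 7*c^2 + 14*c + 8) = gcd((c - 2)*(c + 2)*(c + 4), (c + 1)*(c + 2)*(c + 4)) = c^2 + 6*c + 8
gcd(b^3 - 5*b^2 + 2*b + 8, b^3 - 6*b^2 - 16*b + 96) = b - 4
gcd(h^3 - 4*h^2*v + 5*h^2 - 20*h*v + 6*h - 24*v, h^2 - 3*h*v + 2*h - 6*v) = h + 2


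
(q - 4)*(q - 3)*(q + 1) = q^3 - 6*q^2 + 5*q + 12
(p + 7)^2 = p^2 + 14*p + 49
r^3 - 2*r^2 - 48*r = r*(r - 8)*(r + 6)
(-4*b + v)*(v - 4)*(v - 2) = -4*b*v^2 + 24*b*v - 32*b + v^3 - 6*v^2 + 8*v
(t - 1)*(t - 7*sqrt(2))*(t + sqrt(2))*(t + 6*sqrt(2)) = t^4 - t^3 - 86*t^2 - 84*sqrt(2)*t + 86*t + 84*sqrt(2)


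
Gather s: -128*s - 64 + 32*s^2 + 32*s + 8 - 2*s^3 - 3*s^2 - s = -2*s^3 + 29*s^2 - 97*s - 56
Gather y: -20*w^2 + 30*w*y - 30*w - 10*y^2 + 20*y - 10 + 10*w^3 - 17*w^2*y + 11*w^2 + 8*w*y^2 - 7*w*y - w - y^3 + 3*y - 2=10*w^3 - 9*w^2 - 31*w - y^3 + y^2*(8*w - 10) + y*(-17*w^2 + 23*w + 23) - 12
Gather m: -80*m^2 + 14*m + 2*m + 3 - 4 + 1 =-80*m^2 + 16*m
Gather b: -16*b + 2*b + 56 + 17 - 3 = 70 - 14*b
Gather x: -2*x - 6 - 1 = -2*x - 7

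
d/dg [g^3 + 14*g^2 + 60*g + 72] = 3*g^2 + 28*g + 60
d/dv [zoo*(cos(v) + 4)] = zoo*sin(v)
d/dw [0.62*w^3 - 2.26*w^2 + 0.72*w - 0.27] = 1.86*w^2 - 4.52*w + 0.72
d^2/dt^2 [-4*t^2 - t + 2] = -8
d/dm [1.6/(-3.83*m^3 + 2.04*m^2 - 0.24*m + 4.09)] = (18.384*m^2 - 6.528*m + 0.384)/(3.83*m^3 - 2.04*m^2 + 0.24*m - 4.09)^2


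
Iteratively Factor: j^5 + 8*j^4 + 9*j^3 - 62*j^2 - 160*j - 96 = (j + 4)*(j^4 + 4*j^3 - 7*j^2 - 34*j - 24) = (j - 3)*(j + 4)*(j^3 + 7*j^2 + 14*j + 8) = (j - 3)*(j + 4)^2*(j^2 + 3*j + 2) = (j - 3)*(j + 2)*(j + 4)^2*(j + 1)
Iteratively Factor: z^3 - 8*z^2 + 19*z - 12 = (z - 3)*(z^2 - 5*z + 4) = (z - 3)*(z - 1)*(z - 4)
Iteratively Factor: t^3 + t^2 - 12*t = (t - 3)*(t^2 + 4*t) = (t - 3)*(t + 4)*(t)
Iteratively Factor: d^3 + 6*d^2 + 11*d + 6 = (d + 3)*(d^2 + 3*d + 2) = (d + 2)*(d + 3)*(d + 1)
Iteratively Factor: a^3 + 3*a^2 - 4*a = (a)*(a^2 + 3*a - 4) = a*(a + 4)*(a - 1)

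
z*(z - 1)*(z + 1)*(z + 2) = z^4 + 2*z^3 - z^2 - 2*z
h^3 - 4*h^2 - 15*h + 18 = (h - 6)*(h - 1)*(h + 3)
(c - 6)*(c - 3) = c^2 - 9*c + 18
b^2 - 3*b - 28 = (b - 7)*(b + 4)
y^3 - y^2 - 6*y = y*(y - 3)*(y + 2)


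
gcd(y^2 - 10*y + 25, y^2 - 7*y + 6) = 1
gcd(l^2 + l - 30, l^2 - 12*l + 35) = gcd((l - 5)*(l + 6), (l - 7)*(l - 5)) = l - 5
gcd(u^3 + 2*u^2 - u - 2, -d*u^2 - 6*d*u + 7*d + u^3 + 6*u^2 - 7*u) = u - 1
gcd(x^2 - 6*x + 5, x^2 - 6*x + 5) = x^2 - 6*x + 5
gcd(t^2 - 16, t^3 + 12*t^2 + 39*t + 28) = t + 4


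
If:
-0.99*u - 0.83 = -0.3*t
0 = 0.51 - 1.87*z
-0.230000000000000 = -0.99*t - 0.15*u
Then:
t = 0.34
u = -0.73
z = 0.27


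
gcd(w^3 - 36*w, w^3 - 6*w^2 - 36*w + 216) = w^2 - 36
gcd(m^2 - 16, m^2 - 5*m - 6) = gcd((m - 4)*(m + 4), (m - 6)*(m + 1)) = 1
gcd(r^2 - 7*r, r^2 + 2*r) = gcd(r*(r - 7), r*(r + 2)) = r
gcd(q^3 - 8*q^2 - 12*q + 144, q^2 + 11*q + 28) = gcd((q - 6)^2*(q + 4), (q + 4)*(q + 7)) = q + 4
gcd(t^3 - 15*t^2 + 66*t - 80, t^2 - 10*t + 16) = t^2 - 10*t + 16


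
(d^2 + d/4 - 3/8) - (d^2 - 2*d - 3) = 9*d/4 + 21/8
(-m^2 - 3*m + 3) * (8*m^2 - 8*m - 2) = -8*m^4 - 16*m^3 + 50*m^2 - 18*m - 6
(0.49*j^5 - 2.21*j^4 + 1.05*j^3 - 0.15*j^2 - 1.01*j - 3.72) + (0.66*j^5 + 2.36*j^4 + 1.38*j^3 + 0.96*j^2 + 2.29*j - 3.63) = 1.15*j^5 + 0.15*j^4 + 2.43*j^3 + 0.81*j^2 + 1.28*j - 7.35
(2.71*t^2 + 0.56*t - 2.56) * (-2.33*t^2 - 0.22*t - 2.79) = -6.3143*t^4 - 1.901*t^3 - 1.7193*t^2 - 0.9992*t + 7.1424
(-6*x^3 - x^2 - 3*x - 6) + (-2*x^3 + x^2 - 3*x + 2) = -8*x^3 - 6*x - 4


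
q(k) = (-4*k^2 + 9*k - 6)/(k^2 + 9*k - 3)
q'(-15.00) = -1.41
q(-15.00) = -11.97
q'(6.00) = -0.18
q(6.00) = -1.10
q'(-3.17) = -1.17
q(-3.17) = 3.48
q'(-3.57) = -1.35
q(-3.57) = 3.98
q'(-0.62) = -0.19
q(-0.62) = 1.60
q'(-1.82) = -0.73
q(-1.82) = 2.22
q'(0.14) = 10.53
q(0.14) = 2.80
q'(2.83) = -0.25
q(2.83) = -0.41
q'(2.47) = -0.25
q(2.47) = -0.32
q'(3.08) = -0.25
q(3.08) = -0.47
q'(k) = (9 - 8*k)/(k^2 + 9*k - 3) + (-2*k - 9)*(-4*k^2 + 9*k - 6)/(k^2 + 9*k - 3)^2 = 9*(-5*k^2 + 4*k + 3)/(k^4 + 18*k^3 + 75*k^2 - 54*k + 9)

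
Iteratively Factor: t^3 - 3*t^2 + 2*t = (t - 2)*(t^2 - t) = (t - 2)*(t - 1)*(t)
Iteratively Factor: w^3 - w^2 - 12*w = (w - 4)*(w^2 + 3*w) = (w - 4)*(w + 3)*(w)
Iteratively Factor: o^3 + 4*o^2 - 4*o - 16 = (o + 2)*(o^2 + 2*o - 8) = (o - 2)*(o + 2)*(o + 4)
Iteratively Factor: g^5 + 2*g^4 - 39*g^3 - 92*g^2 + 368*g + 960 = (g + 3)*(g^4 - g^3 - 36*g^2 + 16*g + 320) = (g - 4)*(g + 3)*(g^3 + 3*g^2 - 24*g - 80) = (g - 4)*(g + 3)*(g + 4)*(g^2 - g - 20) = (g - 5)*(g - 4)*(g + 3)*(g + 4)*(g + 4)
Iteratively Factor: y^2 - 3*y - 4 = (y - 4)*(y + 1)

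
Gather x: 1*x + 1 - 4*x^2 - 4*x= -4*x^2 - 3*x + 1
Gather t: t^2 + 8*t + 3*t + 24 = t^2 + 11*t + 24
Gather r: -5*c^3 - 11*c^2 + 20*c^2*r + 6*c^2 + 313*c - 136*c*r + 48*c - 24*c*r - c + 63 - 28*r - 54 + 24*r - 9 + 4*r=-5*c^3 - 5*c^2 + 360*c + r*(20*c^2 - 160*c)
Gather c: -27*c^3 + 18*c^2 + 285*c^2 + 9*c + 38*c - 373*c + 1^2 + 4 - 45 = -27*c^3 + 303*c^2 - 326*c - 40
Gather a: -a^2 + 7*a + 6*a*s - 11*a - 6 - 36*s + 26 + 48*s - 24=-a^2 + a*(6*s - 4) + 12*s - 4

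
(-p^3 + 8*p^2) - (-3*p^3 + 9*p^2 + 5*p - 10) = 2*p^3 - p^2 - 5*p + 10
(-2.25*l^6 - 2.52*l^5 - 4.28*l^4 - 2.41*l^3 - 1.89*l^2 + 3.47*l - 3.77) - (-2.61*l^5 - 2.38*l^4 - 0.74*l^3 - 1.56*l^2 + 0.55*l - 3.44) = -2.25*l^6 + 0.0899999999999999*l^5 - 1.9*l^4 - 1.67*l^3 - 0.33*l^2 + 2.92*l - 0.33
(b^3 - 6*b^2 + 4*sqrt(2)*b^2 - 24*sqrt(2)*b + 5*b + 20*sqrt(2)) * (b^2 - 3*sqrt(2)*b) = b^5 - 6*b^4 + sqrt(2)*b^4 - 19*b^3 - 6*sqrt(2)*b^3 + 5*sqrt(2)*b^2 + 144*b^2 - 120*b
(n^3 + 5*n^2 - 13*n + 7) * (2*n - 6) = 2*n^4 + 4*n^3 - 56*n^2 + 92*n - 42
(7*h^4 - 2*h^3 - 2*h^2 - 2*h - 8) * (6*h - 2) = 42*h^5 - 26*h^4 - 8*h^3 - 8*h^2 - 44*h + 16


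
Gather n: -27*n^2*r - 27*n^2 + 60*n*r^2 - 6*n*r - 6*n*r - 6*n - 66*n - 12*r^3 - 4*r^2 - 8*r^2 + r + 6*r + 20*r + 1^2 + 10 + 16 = n^2*(-27*r - 27) + n*(60*r^2 - 12*r - 72) - 12*r^3 - 12*r^2 + 27*r + 27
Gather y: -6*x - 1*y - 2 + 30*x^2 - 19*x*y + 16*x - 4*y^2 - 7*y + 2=30*x^2 + 10*x - 4*y^2 + y*(-19*x - 8)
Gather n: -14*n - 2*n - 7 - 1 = -16*n - 8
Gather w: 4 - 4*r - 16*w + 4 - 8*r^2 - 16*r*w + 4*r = -8*r^2 + w*(-16*r - 16) + 8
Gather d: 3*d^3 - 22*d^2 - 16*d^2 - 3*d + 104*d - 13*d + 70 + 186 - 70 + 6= 3*d^3 - 38*d^2 + 88*d + 192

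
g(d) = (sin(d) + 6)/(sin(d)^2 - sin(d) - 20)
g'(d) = (-2*sin(d)*cos(d) + cos(d))*(sin(d) + 6)/(sin(d)^2 - sin(d) - 20)^2 + cos(d)/(sin(d)^2 - sin(d) - 20)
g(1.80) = -0.35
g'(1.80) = 0.02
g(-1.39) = -0.28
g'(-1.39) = -0.00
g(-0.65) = -0.28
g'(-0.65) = -0.02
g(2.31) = -0.33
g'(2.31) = 0.04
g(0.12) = -0.30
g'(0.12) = -0.04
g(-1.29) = -0.28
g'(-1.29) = -0.00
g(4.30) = -0.28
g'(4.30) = 0.00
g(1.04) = -0.34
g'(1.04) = -0.03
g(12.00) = -0.28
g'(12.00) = -0.02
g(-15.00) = -0.28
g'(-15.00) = 0.01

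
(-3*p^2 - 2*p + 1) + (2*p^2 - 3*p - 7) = -p^2 - 5*p - 6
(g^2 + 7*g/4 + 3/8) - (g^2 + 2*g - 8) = 67/8 - g/4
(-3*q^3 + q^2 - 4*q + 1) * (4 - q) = 3*q^4 - 13*q^3 + 8*q^2 - 17*q + 4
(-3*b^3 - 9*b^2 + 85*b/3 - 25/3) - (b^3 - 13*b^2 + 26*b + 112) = -4*b^3 + 4*b^2 + 7*b/3 - 361/3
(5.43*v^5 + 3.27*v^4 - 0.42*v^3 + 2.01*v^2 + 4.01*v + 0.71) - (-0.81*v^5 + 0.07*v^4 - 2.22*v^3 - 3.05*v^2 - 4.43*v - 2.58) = 6.24*v^5 + 3.2*v^4 + 1.8*v^3 + 5.06*v^2 + 8.44*v + 3.29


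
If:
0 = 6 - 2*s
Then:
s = 3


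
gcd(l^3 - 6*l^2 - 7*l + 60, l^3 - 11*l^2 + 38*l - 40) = l^2 - 9*l + 20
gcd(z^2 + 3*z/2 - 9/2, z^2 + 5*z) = 1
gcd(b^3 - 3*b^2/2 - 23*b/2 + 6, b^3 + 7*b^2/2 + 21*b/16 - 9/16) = b + 3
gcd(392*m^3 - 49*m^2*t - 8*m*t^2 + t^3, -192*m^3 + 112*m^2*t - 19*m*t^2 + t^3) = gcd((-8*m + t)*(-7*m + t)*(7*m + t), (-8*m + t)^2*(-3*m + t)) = -8*m + t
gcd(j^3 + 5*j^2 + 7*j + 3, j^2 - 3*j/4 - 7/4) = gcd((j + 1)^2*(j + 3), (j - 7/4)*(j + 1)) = j + 1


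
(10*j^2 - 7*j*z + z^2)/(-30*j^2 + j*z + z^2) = (-2*j + z)/(6*j + z)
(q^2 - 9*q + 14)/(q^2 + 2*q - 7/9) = 9*(q^2 - 9*q + 14)/(9*q^2 + 18*q - 7)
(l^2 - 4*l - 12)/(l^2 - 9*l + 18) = (l + 2)/(l - 3)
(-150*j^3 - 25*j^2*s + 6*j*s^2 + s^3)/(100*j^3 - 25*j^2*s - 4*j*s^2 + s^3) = (6*j + s)/(-4*j + s)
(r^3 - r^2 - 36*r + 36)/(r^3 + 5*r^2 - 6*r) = (r - 6)/r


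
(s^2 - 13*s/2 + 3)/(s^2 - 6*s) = (s - 1/2)/s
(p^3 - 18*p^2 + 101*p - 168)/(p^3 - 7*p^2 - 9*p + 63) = (p - 8)/(p + 3)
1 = 1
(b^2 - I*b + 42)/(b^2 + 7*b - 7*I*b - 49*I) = (b + 6*I)/(b + 7)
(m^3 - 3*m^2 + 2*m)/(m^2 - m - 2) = m*(m - 1)/(m + 1)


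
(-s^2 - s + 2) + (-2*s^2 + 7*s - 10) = -3*s^2 + 6*s - 8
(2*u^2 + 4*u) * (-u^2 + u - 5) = -2*u^4 - 2*u^3 - 6*u^2 - 20*u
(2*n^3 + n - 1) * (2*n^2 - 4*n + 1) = 4*n^5 - 8*n^4 + 4*n^3 - 6*n^2 + 5*n - 1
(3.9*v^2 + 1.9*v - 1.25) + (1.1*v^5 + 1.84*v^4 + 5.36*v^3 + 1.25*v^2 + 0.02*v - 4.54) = 1.1*v^5 + 1.84*v^4 + 5.36*v^3 + 5.15*v^2 + 1.92*v - 5.79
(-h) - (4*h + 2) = -5*h - 2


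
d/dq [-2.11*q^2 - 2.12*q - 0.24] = -4.22*q - 2.12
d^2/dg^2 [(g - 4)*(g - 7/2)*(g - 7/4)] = 6*g - 37/2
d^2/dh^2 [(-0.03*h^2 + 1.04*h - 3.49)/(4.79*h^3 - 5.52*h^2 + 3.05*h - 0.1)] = (-1.376646*h^6 + 143.171184*h^5 - 1123.25979*h^4 + 1508.233604*h^3 - 937.895826*h^2 + 339.0711*h - 60.44469)/(109.902239*h^9 - 379.954296*h^8 + 647.798163*h^7 - 658.946478*h^6 + 428.345565*h^5 - 171.95622*h^4 + 38.617925*h^3 - 2.95635*h^2 + 0.0915*h - 0.001)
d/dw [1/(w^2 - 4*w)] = 2*(2 - w)/(w^2*(w - 4)^2)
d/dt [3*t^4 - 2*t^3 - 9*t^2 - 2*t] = 12*t^3 - 6*t^2 - 18*t - 2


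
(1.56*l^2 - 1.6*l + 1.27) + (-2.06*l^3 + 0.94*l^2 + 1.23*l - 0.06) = -2.06*l^3 + 2.5*l^2 - 0.37*l + 1.21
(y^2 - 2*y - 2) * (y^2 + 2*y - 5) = y^4 - 11*y^2 + 6*y + 10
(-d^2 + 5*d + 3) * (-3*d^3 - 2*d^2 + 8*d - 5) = 3*d^5 - 13*d^4 - 27*d^3 + 39*d^2 - d - 15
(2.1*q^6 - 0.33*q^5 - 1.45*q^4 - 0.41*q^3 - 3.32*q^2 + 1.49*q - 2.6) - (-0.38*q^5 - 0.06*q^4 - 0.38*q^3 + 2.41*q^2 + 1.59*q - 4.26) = 2.1*q^6 + 0.05*q^5 - 1.39*q^4 - 0.03*q^3 - 5.73*q^2 - 0.1*q + 1.66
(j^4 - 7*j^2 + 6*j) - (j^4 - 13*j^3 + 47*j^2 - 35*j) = 13*j^3 - 54*j^2 + 41*j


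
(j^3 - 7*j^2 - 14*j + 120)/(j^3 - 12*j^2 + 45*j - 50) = (j^2 - 2*j - 24)/(j^2 - 7*j + 10)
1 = 1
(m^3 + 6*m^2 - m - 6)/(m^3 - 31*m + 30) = (m + 1)/(m - 5)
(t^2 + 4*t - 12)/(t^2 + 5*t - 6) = (t - 2)/(t - 1)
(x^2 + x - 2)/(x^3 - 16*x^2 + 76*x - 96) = (x^2 + x - 2)/(x^3 - 16*x^2 + 76*x - 96)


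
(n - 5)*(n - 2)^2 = n^3 - 9*n^2 + 24*n - 20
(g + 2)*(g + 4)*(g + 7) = g^3 + 13*g^2 + 50*g + 56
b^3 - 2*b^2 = b^2*(b - 2)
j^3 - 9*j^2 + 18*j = j*(j - 6)*(j - 3)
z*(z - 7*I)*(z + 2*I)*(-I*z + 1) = -I*z^4 - 4*z^3 - 19*I*z^2 + 14*z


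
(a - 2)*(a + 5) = a^2 + 3*a - 10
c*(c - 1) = c^2 - c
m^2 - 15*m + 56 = (m - 8)*(m - 7)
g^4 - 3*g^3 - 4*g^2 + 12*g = g*(g - 3)*(g - 2)*(g + 2)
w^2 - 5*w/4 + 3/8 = (w - 3/4)*(w - 1/2)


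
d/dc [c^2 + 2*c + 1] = 2*c + 2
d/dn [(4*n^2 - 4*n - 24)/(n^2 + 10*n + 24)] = 4*(11*n^2 + 60*n + 36)/(n^4 + 20*n^3 + 148*n^2 + 480*n + 576)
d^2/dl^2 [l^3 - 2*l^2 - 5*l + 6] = 6*l - 4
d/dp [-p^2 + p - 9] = 1 - 2*p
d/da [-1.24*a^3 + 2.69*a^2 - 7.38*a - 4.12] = -3.72*a^2 + 5.38*a - 7.38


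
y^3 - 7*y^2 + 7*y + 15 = (y - 5)*(y - 3)*(y + 1)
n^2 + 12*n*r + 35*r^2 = (n + 5*r)*(n + 7*r)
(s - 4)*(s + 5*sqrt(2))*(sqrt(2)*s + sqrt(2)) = sqrt(2)*s^3 - 3*sqrt(2)*s^2 + 10*s^2 - 30*s - 4*sqrt(2)*s - 40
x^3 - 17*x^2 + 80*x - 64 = (x - 8)^2*(x - 1)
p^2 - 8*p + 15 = (p - 5)*(p - 3)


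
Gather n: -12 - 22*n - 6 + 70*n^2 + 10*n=70*n^2 - 12*n - 18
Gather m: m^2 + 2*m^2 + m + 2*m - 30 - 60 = 3*m^2 + 3*m - 90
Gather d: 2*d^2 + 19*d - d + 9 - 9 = 2*d^2 + 18*d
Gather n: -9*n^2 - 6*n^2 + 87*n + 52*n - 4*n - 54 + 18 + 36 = -15*n^2 + 135*n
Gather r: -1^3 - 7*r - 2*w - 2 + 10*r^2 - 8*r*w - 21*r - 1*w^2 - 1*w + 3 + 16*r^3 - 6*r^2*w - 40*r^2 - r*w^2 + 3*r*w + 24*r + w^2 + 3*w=16*r^3 + r^2*(-6*w - 30) + r*(-w^2 - 5*w - 4)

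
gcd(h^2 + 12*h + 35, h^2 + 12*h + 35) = h^2 + 12*h + 35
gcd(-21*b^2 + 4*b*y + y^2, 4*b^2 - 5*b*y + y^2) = 1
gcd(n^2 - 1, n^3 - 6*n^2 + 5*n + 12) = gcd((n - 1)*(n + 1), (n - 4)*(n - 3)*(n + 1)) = n + 1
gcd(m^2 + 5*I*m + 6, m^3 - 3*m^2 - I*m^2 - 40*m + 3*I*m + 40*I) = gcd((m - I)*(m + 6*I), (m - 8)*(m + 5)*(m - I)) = m - I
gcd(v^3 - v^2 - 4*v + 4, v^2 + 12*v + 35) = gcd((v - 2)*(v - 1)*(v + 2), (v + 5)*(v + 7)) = 1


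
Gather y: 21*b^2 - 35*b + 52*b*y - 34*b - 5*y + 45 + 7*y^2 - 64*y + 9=21*b^2 - 69*b + 7*y^2 + y*(52*b - 69) + 54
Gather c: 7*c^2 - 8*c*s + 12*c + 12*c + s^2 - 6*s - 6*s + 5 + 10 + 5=7*c^2 + c*(24 - 8*s) + s^2 - 12*s + 20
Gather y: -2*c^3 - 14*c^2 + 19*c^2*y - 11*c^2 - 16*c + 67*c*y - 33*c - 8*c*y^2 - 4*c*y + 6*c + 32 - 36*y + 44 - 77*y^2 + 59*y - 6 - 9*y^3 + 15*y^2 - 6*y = -2*c^3 - 25*c^2 - 43*c - 9*y^3 + y^2*(-8*c - 62) + y*(19*c^2 + 63*c + 17) + 70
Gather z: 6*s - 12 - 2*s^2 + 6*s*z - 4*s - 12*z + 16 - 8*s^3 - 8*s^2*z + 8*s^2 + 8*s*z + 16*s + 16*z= -8*s^3 + 6*s^2 + 18*s + z*(-8*s^2 + 14*s + 4) + 4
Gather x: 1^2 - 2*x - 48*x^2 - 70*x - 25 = -48*x^2 - 72*x - 24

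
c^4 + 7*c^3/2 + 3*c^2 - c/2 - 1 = (c - 1/2)*(c + 1)^2*(c + 2)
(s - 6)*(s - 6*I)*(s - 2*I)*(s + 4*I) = s^4 - 6*s^3 - 4*I*s^3 + 20*s^2 + 24*I*s^2 - 120*s - 48*I*s + 288*I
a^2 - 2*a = a*(a - 2)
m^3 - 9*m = m*(m - 3)*(m + 3)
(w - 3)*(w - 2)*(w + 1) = w^3 - 4*w^2 + w + 6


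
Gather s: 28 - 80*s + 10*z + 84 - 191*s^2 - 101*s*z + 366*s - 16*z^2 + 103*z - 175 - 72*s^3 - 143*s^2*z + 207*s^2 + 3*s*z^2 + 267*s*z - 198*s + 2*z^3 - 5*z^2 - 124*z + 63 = -72*s^3 + s^2*(16 - 143*z) + s*(3*z^2 + 166*z + 88) + 2*z^3 - 21*z^2 - 11*z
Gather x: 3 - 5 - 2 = -4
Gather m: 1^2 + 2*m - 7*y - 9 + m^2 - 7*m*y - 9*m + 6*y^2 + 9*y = m^2 + m*(-7*y - 7) + 6*y^2 + 2*y - 8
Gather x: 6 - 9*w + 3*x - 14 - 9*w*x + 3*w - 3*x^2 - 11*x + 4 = -6*w - 3*x^2 + x*(-9*w - 8) - 4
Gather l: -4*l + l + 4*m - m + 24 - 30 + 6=-3*l + 3*m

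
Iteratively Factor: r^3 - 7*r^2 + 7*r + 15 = (r - 3)*(r^2 - 4*r - 5) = (r - 5)*(r - 3)*(r + 1)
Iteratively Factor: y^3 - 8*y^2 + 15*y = (y - 3)*(y^2 - 5*y) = (y - 5)*(y - 3)*(y)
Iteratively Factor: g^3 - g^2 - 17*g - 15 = (g + 3)*(g^2 - 4*g - 5) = (g - 5)*(g + 3)*(g + 1)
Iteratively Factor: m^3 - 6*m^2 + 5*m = (m - 1)*(m^2 - 5*m) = m*(m - 1)*(m - 5)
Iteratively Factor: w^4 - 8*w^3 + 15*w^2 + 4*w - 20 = (w + 1)*(w^3 - 9*w^2 + 24*w - 20) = (w - 2)*(w + 1)*(w^2 - 7*w + 10) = (w - 5)*(w - 2)*(w + 1)*(w - 2)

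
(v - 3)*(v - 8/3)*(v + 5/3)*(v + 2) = v^4 - 2*v^3 - 85*v^2/9 + 94*v/9 + 80/3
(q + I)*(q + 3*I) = q^2 + 4*I*q - 3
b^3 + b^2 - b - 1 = (b - 1)*(b + 1)^2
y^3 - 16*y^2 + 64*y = y*(y - 8)^2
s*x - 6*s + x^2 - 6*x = (s + x)*(x - 6)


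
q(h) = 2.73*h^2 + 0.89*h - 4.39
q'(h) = 5.46*h + 0.89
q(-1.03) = -2.41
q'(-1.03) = -4.73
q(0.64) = -2.70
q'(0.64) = 4.38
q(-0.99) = -2.60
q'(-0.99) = -4.52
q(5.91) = 96.22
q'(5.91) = 33.16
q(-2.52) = 10.70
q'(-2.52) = -12.87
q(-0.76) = -3.49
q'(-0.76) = -3.26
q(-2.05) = 5.26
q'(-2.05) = -10.30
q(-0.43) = -4.27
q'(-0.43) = -1.46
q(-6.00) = 88.55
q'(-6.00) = -31.87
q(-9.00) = 208.73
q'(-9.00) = -48.25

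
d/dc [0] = 0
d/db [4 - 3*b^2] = -6*b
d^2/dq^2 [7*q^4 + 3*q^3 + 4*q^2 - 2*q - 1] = 84*q^2 + 18*q + 8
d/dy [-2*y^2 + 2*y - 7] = 2 - 4*y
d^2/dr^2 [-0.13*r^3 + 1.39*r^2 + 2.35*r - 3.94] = 2.78 - 0.78*r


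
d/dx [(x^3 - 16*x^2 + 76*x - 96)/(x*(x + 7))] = (x^4 + 14*x^3 - 188*x^2 + 192*x + 672)/(x^2*(x^2 + 14*x + 49))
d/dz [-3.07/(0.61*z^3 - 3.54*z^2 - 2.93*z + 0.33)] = (5.6181*z^2 - 21.7356*z - 8.9951)/(0.61*z^3 - 3.54*z^2 - 2.93*z + 0.33)^2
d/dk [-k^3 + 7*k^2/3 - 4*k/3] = -3*k^2 + 14*k/3 - 4/3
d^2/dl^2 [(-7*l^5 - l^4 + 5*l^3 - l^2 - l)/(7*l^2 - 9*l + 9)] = 2*(-1029*l^7 + 3479*l^6 - 7182*l^5 + 8073*l^4 - 5044*l^3 - 1512*l^2 + 1404*l - 162)/(343*l^6 - 1323*l^5 + 3024*l^4 - 4131*l^3 + 3888*l^2 - 2187*l + 729)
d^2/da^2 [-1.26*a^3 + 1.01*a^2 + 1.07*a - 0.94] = 2.02 - 7.56*a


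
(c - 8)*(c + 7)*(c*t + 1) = c^3*t - c^2*t + c^2 - 56*c*t - c - 56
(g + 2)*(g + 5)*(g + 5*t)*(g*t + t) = g^4*t + 5*g^3*t^2 + 8*g^3*t + 40*g^2*t^2 + 17*g^2*t + 85*g*t^2 + 10*g*t + 50*t^2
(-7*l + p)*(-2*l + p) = 14*l^2 - 9*l*p + p^2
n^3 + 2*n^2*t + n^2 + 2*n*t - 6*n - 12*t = (n - 2)*(n + 3)*(n + 2*t)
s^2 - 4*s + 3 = (s - 3)*(s - 1)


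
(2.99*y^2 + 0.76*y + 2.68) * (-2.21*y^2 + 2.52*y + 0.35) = -6.6079*y^4 + 5.8552*y^3 - 2.9611*y^2 + 7.0196*y + 0.938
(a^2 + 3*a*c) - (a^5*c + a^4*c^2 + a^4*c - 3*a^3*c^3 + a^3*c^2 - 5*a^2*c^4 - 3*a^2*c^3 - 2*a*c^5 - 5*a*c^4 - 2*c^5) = -a^5*c - a^4*c^2 - a^4*c + 3*a^3*c^3 - a^3*c^2 + 5*a^2*c^4 + 3*a^2*c^3 + a^2 + 2*a*c^5 + 5*a*c^4 + 3*a*c + 2*c^5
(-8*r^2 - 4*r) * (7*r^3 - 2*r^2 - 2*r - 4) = -56*r^5 - 12*r^4 + 24*r^3 + 40*r^2 + 16*r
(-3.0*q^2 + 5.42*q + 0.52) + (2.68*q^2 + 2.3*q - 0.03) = -0.32*q^2 + 7.72*q + 0.49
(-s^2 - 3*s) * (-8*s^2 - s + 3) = 8*s^4 + 25*s^3 - 9*s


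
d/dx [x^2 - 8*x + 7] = 2*x - 8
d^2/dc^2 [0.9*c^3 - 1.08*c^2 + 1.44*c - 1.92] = 5.4*c - 2.16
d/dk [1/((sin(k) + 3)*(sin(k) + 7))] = -2*(sin(k) + 5)*cos(k)/((sin(k) + 3)^2*(sin(k) + 7)^2)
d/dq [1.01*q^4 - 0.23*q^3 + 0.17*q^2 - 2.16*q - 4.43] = 4.04*q^3 - 0.69*q^2 + 0.34*q - 2.16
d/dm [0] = 0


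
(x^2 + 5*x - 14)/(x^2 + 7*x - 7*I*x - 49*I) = (x - 2)/(x - 7*I)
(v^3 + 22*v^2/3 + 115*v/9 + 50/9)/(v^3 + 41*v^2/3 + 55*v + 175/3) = (v + 2/3)/(v + 7)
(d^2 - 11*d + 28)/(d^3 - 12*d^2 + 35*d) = (d - 4)/(d*(d - 5))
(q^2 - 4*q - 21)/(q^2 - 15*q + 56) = (q + 3)/(q - 8)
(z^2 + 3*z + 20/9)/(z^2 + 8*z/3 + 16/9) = (3*z + 5)/(3*z + 4)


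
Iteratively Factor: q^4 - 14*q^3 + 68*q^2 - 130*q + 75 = (q - 1)*(q^3 - 13*q^2 + 55*q - 75) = (q - 3)*(q - 1)*(q^2 - 10*q + 25) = (q - 5)*(q - 3)*(q - 1)*(q - 5)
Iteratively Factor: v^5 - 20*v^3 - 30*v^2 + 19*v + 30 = (v + 2)*(v^4 - 2*v^3 - 16*v^2 + 2*v + 15) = (v - 1)*(v + 2)*(v^3 - v^2 - 17*v - 15) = (v - 5)*(v - 1)*(v + 2)*(v^2 + 4*v + 3) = (v - 5)*(v - 1)*(v + 2)*(v + 3)*(v + 1)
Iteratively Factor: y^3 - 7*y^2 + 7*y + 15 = (y - 5)*(y^2 - 2*y - 3) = (y - 5)*(y + 1)*(y - 3)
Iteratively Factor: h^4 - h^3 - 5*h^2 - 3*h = (h + 1)*(h^3 - 2*h^2 - 3*h) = h*(h + 1)*(h^2 - 2*h - 3) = h*(h + 1)^2*(h - 3)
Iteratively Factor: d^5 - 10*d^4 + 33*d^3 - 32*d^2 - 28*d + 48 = (d - 2)*(d^4 - 8*d^3 + 17*d^2 + 2*d - 24) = (d - 4)*(d - 2)*(d^3 - 4*d^2 + d + 6) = (d - 4)*(d - 3)*(d - 2)*(d^2 - d - 2) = (d - 4)*(d - 3)*(d - 2)*(d + 1)*(d - 2)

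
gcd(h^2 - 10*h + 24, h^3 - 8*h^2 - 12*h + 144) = h - 6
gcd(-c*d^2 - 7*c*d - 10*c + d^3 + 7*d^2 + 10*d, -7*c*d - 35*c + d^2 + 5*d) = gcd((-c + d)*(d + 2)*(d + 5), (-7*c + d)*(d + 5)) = d + 5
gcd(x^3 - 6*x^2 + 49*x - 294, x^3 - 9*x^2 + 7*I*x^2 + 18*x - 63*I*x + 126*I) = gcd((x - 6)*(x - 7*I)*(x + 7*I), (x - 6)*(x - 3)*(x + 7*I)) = x^2 + x*(-6 + 7*I) - 42*I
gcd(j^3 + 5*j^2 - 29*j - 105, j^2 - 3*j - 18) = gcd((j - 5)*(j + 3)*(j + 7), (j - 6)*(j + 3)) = j + 3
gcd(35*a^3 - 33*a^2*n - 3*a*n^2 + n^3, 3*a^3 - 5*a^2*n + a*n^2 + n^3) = a - n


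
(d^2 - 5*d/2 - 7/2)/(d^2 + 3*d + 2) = (d - 7/2)/(d + 2)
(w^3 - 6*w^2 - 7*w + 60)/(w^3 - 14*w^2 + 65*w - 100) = (w + 3)/(w - 5)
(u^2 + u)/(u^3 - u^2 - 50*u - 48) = u/(u^2 - 2*u - 48)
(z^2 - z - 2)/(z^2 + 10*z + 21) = (z^2 - z - 2)/(z^2 + 10*z + 21)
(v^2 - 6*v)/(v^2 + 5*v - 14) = v*(v - 6)/(v^2 + 5*v - 14)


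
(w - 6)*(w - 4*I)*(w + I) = w^3 - 6*w^2 - 3*I*w^2 + 4*w + 18*I*w - 24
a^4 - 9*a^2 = a^2*(a - 3)*(a + 3)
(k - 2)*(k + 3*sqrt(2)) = k^2 - 2*k + 3*sqrt(2)*k - 6*sqrt(2)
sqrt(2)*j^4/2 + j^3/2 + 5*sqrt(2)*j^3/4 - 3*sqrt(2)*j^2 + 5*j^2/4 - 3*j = j*(j - 3/2)*(j + 4)*(sqrt(2)*j/2 + 1/2)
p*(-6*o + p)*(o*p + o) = -6*o^2*p^2 - 6*o^2*p + o*p^3 + o*p^2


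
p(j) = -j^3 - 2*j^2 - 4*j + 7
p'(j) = -3*j^2 - 4*j - 4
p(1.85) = -13.58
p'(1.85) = -21.67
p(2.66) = -36.61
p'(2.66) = -35.87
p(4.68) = -158.03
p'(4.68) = -88.43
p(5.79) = -277.31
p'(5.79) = -127.73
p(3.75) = -88.86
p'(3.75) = -61.19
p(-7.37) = 328.16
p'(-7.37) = -137.47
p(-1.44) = 11.60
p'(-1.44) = -4.46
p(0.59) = 3.74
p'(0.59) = -7.40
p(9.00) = -920.00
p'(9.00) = -283.00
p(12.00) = -2057.00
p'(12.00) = -484.00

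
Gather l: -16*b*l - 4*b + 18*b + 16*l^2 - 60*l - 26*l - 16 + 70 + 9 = 14*b + 16*l^2 + l*(-16*b - 86) + 63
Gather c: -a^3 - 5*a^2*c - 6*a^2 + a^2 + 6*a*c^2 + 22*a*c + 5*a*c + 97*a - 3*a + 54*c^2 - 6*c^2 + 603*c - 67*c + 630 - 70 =-a^3 - 5*a^2 + 94*a + c^2*(6*a + 48) + c*(-5*a^2 + 27*a + 536) + 560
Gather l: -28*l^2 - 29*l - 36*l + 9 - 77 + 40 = -28*l^2 - 65*l - 28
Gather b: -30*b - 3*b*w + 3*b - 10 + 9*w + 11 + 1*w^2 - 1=b*(-3*w - 27) + w^2 + 9*w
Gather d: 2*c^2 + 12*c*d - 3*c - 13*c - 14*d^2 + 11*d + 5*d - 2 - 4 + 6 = 2*c^2 - 16*c - 14*d^2 + d*(12*c + 16)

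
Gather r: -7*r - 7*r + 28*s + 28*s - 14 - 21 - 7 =-14*r + 56*s - 42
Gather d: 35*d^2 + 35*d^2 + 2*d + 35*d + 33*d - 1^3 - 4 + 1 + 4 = 70*d^2 + 70*d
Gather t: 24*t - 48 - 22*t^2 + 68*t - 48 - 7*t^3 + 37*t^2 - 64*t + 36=-7*t^3 + 15*t^2 + 28*t - 60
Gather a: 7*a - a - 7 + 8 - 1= 6*a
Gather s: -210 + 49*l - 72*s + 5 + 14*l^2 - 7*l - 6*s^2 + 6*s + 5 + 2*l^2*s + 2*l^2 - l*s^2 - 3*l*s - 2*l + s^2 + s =16*l^2 + 40*l + s^2*(-l - 5) + s*(2*l^2 - 3*l - 65) - 200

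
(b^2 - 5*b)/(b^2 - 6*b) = (b - 5)/(b - 6)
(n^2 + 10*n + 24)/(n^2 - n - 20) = (n + 6)/(n - 5)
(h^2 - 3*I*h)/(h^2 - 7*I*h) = (h - 3*I)/(h - 7*I)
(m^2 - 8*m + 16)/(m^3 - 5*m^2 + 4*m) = (m - 4)/(m*(m - 1))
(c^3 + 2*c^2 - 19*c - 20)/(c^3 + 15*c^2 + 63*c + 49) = (c^2 + c - 20)/(c^2 + 14*c + 49)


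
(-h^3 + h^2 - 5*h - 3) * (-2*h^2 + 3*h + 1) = 2*h^5 - 5*h^4 + 12*h^3 - 8*h^2 - 14*h - 3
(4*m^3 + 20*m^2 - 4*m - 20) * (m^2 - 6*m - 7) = 4*m^5 - 4*m^4 - 152*m^3 - 136*m^2 + 148*m + 140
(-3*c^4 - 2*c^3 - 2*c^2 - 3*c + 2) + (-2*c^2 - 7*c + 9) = -3*c^4 - 2*c^3 - 4*c^2 - 10*c + 11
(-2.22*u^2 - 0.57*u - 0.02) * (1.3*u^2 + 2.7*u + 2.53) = -2.886*u^4 - 6.735*u^3 - 7.1816*u^2 - 1.4961*u - 0.0506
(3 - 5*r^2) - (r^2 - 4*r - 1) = -6*r^2 + 4*r + 4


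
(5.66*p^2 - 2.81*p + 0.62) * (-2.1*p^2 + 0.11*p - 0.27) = -11.886*p^4 + 6.5236*p^3 - 3.1393*p^2 + 0.8269*p - 0.1674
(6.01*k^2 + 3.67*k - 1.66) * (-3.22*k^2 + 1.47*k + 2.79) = -19.3522*k^4 - 2.9827*k^3 + 27.508*k^2 + 7.7991*k - 4.6314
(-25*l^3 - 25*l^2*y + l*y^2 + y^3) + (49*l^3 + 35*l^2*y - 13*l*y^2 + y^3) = 24*l^3 + 10*l^2*y - 12*l*y^2 + 2*y^3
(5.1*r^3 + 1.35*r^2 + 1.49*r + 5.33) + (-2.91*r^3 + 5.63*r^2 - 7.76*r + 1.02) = 2.19*r^3 + 6.98*r^2 - 6.27*r + 6.35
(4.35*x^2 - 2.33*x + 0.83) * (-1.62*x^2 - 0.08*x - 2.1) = -7.047*x^4 + 3.4266*x^3 - 10.2932*x^2 + 4.8266*x - 1.743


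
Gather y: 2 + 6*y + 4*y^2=4*y^2 + 6*y + 2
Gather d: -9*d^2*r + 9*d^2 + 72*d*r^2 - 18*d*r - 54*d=d^2*(9 - 9*r) + d*(72*r^2 - 18*r - 54)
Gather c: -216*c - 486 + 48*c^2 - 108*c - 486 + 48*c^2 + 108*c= 96*c^2 - 216*c - 972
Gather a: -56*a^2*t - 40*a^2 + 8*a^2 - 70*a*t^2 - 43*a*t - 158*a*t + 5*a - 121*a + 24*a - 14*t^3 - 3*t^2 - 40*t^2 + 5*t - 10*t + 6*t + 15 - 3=a^2*(-56*t - 32) + a*(-70*t^2 - 201*t - 92) - 14*t^3 - 43*t^2 + t + 12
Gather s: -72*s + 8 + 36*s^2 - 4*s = 36*s^2 - 76*s + 8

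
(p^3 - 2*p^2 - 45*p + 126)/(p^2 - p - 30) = (p^2 + 4*p - 21)/(p + 5)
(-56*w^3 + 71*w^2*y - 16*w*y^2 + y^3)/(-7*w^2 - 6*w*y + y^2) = (8*w^2 - 9*w*y + y^2)/(w + y)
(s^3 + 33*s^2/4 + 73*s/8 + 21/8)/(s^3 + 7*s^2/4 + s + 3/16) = 2*(s + 7)/(2*s + 1)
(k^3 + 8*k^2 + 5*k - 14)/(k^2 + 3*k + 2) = (k^2 + 6*k - 7)/(k + 1)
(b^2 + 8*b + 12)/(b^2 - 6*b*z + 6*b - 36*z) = (-b - 2)/(-b + 6*z)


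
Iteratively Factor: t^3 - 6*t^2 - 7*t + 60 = (t - 4)*(t^2 - 2*t - 15) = (t - 5)*(t - 4)*(t + 3)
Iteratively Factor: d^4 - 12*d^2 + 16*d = (d)*(d^3 - 12*d + 16) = d*(d - 2)*(d^2 + 2*d - 8) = d*(d - 2)*(d + 4)*(d - 2)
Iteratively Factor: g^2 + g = (g)*(g + 1)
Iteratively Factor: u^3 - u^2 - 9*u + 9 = (u + 3)*(u^2 - 4*u + 3) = (u - 1)*(u + 3)*(u - 3)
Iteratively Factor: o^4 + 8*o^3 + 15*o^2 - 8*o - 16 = (o + 4)*(o^3 + 4*o^2 - o - 4) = (o + 1)*(o + 4)*(o^2 + 3*o - 4) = (o + 1)*(o + 4)^2*(o - 1)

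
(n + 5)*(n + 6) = n^2 + 11*n + 30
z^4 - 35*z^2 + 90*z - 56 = (z - 4)*(z - 2)*(z - 1)*(z + 7)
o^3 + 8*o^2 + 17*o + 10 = (o + 1)*(o + 2)*(o + 5)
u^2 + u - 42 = (u - 6)*(u + 7)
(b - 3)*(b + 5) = b^2 + 2*b - 15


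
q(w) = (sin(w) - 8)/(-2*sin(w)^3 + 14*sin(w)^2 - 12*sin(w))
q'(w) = (sin(w) - 8)*(6*sin(w)^2*cos(w) - 28*sin(w)*cos(w) + 12*cos(w))/(-2*sin(w)^3 + 14*sin(w)^2 - 12*sin(w))^2 + cos(w)/(-2*sin(w)^3 + 14*sin(w)^2 - 12*sin(w))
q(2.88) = 3.52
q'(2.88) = 8.40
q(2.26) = 3.92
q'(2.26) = -7.83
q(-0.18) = -3.14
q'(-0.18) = -19.97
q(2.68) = 2.75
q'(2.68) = 0.97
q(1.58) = 16528.22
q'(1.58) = -3591488.34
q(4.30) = -0.37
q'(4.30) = 0.24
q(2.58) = 2.74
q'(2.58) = -0.72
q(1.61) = 911.69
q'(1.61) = -46470.52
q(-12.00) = 2.75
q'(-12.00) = 0.80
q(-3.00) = -4.12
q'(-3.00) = 32.61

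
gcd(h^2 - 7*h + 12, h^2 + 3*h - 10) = 1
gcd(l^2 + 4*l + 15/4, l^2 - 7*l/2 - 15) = l + 5/2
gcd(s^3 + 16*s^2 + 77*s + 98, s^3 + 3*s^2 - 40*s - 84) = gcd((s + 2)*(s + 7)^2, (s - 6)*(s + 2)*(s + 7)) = s^2 + 9*s + 14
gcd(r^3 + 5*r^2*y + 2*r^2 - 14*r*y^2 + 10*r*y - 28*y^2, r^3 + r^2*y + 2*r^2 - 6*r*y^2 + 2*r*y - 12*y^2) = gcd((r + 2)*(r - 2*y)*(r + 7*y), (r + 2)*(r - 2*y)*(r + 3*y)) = -r^2 + 2*r*y - 2*r + 4*y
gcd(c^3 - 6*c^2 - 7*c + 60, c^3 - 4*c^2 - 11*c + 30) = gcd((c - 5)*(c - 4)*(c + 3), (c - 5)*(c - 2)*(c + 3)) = c^2 - 2*c - 15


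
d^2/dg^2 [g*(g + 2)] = 2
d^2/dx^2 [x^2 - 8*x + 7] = 2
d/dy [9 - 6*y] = -6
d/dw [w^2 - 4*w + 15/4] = 2*w - 4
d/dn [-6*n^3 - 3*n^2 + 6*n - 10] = -18*n^2 - 6*n + 6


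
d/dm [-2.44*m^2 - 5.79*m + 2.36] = -4.88*m - 5.79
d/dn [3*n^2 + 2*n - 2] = 6*n + 2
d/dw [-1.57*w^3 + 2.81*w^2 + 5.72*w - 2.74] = -4.71*w^2 + 5.62*w + 5.72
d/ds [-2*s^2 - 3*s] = -4*s - 3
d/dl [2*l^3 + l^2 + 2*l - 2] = 6*l^2 + 2*l + 2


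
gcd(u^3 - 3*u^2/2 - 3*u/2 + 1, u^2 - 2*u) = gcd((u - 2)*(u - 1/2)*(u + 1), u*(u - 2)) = u - 2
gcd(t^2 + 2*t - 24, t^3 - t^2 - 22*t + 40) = t - 4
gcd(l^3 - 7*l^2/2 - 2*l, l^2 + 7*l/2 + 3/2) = l + 1/2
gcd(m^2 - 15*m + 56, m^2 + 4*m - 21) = 1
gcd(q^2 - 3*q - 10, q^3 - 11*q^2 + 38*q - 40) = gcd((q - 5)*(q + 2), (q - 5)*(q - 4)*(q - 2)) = q - 5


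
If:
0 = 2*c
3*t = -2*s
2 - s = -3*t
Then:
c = 0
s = 2/3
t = -4/9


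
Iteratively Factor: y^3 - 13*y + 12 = (y + 4)*(y^2 - 4*y + 3) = (y - 1)*(y + 4)*(y - 3)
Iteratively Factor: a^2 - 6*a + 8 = (a - 2)*(a - 4)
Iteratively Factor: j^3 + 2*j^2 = (j + 2)*(j^2) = j*(j + 2)*(j)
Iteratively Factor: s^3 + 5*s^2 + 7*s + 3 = (s + 1)*(s^2 + 4*s + 3) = (s + 1)*(s + 3)*(s + 1)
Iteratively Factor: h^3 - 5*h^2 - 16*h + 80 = (h - 4)*(h^2 - h - 20) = (h - 5)*(h - 4)*(h + 4)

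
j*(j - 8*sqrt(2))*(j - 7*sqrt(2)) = j^3 - 15*sqrt(2)*j^2 + 112*j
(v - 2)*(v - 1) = v^2 - 3*v + 2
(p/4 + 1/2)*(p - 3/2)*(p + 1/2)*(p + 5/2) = p^4/4 + 7*p^3/8 - p^2/16 - 67*p/32 - 15/16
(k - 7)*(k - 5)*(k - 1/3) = k^3 - 37*k^2/3 + 39*k - 35/3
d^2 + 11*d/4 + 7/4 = (d + 1)*(d + 7/4)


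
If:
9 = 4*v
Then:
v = 9/4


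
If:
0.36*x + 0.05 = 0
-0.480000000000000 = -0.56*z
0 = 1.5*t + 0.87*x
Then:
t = 0.08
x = -0.14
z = 0.86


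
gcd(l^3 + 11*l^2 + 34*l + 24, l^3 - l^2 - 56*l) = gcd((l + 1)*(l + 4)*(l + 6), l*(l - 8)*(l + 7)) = 1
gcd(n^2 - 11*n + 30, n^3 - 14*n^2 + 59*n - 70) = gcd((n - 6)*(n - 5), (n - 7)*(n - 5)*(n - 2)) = n - 5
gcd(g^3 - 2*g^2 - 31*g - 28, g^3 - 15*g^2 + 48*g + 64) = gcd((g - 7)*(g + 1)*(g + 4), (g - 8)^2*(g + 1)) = g + 1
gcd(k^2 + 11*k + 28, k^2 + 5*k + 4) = k + 4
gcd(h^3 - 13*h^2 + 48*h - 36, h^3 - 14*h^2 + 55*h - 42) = h^2 - 7*h + 6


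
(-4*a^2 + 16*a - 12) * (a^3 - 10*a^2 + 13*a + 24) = -4*a^5 + 56*a^4 - 224*a^3 + 232*a^2 + 228*a - 288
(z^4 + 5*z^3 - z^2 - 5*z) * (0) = 0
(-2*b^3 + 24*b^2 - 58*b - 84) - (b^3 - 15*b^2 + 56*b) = -3*b^3 + 39*b^2 - 114*b - 84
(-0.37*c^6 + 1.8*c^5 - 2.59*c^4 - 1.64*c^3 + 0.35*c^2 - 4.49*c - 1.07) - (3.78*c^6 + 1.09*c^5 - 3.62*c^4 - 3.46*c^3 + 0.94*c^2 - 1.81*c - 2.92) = -4.15*c^6 + 0.71*c^5 + 1.03*c^4 + 1.82*c^3 - 0.59*c^2 - 2.68*c + 1.85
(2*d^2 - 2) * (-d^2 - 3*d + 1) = -2*d^4 - 6*d^3 + 4*d^2 + 6*d - 2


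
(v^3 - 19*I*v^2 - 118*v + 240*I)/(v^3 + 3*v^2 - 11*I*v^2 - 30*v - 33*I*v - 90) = (v - 8*I)/(v + 3)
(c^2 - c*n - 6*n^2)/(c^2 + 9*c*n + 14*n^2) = (c - 3*n)/(c + 7*n)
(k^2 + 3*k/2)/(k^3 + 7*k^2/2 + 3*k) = 1/(k + 2)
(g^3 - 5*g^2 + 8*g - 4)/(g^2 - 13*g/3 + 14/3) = 3*(g^2 - 3*g + 2)/(3*g - 7)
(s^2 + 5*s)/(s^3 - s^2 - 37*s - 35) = s/(s^2 - 6*s - 7)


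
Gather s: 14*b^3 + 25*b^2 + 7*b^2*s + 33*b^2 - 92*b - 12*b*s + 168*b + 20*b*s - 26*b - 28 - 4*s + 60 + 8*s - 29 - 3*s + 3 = 14*b^3 + 58*b^2 + 50*b + s*(7*b^2 + 8*b + 1) + 6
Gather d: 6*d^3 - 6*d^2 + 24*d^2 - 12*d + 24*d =6*d^3 + 18*d^2 + 12*d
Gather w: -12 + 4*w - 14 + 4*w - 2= 8*w - 28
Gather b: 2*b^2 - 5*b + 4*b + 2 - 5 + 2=2*b^2 - b - 1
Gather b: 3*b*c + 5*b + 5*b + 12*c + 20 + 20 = b*(3*c + 10) + 12*c + 40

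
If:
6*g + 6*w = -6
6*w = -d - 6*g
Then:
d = 6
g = -w - 1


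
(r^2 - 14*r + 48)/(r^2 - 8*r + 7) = (r^2 - 14*r + 48)/(r^2 - 8*r + 7)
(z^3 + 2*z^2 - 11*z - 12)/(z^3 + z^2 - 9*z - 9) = (z + 4)/(z + 3)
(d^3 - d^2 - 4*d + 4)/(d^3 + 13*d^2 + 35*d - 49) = (d^2 - 4)/(d^2 + 14*d + 49)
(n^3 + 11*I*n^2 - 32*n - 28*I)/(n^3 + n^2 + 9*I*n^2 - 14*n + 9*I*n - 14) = (n + 2*I)/(n + 1)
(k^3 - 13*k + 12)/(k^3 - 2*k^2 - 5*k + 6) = (k + 4)/(k + 2)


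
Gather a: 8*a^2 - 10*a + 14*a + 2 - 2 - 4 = 8*a^2 + 4*a - 4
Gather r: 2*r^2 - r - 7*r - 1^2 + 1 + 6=2*r^2 - 8*r + 6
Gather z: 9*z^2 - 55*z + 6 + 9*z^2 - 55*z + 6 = 18*z^2 - 110*z + 12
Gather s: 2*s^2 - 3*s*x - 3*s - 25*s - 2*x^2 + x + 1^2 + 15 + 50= 2*s^2 + s*(-3*x - 28) - 2*x^2 + x + 66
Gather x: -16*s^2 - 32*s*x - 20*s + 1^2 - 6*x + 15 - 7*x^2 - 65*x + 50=-16*s^2 - 20*s - 7*x^2 + x*(-32*s - 71) + 66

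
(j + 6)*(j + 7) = j^2 + 13*j + 42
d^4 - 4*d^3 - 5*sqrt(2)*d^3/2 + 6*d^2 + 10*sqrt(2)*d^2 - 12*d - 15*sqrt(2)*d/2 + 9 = (d - 3)*(d - 1)*(d - 3*sqrt(2)/2)*(d - sqrt(2))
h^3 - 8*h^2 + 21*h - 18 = (h - 3)^2*(h - 2)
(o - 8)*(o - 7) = o^2 - 15*o + 56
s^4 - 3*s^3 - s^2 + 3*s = s*(s - 3)*(s - 1)*(s + 1)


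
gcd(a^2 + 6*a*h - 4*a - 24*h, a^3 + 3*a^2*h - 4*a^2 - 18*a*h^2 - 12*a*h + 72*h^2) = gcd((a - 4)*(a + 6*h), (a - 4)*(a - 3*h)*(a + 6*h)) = a^2 + 6*a*h - 4*a - 24*h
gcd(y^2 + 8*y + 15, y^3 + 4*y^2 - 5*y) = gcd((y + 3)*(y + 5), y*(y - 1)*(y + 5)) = y + 5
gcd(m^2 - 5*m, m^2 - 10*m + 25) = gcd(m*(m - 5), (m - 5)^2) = m - 5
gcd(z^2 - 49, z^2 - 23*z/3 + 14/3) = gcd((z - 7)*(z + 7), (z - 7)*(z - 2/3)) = z - 7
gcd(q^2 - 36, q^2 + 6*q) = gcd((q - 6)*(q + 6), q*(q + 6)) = q + 6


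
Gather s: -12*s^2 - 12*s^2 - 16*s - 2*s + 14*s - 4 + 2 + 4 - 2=-24*s^2 - 4*s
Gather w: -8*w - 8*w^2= -8*w^2 - 8*w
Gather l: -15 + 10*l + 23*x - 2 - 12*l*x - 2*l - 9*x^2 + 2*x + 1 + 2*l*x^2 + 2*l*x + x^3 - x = l*(2*x^2 - 10*x + 8) + x^3 - 9*x^2 + 24*x - 16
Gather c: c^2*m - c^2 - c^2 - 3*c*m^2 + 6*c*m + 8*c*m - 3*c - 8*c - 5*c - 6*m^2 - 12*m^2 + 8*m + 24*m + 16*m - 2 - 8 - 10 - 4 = c^2*(m - 2) + c*(-3*m^2 + 14*m - 16) - 18*m^2 + 48*m - 24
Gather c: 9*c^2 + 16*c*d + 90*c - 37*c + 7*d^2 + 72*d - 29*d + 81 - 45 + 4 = 9*c^2 + c*(16*d + 53) + 7*d^2 + 43*d + 40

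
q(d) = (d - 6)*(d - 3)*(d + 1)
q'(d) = (d - 6)*(d - 3) + (d - 6)*(d + 1) + (d - 3)*(d + 1)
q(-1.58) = -20.14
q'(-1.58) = 41.77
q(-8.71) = -1328.08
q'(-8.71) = 375.95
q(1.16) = 19.24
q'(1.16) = -5.52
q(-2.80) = -91.87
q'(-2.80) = 77.32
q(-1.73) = -26.69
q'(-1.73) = 45.66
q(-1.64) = -22.69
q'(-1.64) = 43.31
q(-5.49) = -438.00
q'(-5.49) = 187.26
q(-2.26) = -54.74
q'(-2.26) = 60.48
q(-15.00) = -5292.00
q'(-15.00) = 924.00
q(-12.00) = -2970.00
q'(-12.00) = 633.00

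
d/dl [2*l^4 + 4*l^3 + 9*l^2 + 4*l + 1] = 8*l^3 + 12*l^2 + 18*l + 4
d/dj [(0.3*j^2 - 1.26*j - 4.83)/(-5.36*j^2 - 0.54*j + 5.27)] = (-6.9156*j^2 - 48.6156*j - 9.2484)/(28.7296*j^4 + 5.7888*j^3 - 56.2028*j^2 - 5.6916*j + 27.7729)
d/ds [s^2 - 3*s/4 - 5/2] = 2*s - 3/4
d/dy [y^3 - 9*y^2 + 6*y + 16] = 3*y^2 - 18*y + 6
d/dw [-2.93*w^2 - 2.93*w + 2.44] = -5.86*w - 2.93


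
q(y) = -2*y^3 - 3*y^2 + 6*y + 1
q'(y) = -6*y^2 - 6*y + 6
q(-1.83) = -7.77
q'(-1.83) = -3.11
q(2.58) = -37.84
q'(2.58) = -49.42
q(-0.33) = -1.23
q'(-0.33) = 7.33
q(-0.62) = -3.40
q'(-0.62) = 7.41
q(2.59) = -38.33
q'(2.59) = -49.79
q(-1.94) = -7.33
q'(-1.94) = -4.94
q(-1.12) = -6.67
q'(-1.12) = 5.19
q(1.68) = -6.87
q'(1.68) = -21.01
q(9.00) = -1646.00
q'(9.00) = -534.00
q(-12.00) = 2953.00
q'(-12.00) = -786.00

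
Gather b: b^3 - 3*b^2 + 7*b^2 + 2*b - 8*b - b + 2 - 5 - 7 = b^3 + 4*b^2 - 7*b - 10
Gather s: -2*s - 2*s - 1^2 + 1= -4*s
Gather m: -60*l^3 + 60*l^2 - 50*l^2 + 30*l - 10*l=-60*l^3 + 10*l^2 + 20*l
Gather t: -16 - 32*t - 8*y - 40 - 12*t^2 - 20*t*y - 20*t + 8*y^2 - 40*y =-12*t^2 + t*(-20*y - 52) + 8*y^2 - 48*y - 56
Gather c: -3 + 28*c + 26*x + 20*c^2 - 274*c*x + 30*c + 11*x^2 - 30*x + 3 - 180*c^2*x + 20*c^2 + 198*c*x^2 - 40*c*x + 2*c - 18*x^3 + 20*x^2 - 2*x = c^2*(40 - 180*x) + c*(198*x^2 - 314*x + 60) - 18*x^3 + 31*x^2 - 6*x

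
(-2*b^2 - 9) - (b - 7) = -2*b^2 - b - 2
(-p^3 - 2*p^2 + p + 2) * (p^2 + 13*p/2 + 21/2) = -p^5 - 17*p^4/2 - 45*p^3/2 - 25*p^2/2 + 47*p/2 + 21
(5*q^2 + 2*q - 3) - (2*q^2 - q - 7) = 3*q^2 + 3*q + 4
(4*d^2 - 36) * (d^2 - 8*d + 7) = 4*d^4 - 32*d^3 - 8*d^2 + 288*d - 252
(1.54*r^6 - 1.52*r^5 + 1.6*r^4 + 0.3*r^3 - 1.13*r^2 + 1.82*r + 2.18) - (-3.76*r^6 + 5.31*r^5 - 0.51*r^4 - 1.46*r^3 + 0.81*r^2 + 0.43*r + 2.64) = 5.3*r^6 - 6.83*r^5 + 2.11*r^4 + 1.76*r^3 - 1.94*r^2 + 1.39*r - 0.46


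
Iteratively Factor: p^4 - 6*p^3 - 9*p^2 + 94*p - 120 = (p + 4)*(p^3 - 10*p^2 + 31*p - 30) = (p - 5)*(p + 4)*(p^2 - 5*p + 6) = (p - 5)*(p - 2)*(p + 4)*(p - 3)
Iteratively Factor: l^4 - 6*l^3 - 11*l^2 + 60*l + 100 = (l - 5)*(l^3 - l^2 - 16*l - 20) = (l - 5)*(l + 2)*(l^2 - 3*l - 10) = (l - 5)^2*(l + 2)*(l + 2)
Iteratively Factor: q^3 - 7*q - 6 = (q - 3)*(q^2 + 3*q + 2) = (q - 3)*(q + 2)*(q + 1)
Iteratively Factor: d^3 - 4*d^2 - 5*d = (d - 5)*(d^2 + d) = d*(d - 5)*(d + 1)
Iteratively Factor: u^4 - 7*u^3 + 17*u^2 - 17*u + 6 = (u - 3)*(u^3 - 4*u^2 + 5*u - 2) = (u - 3)*(u - 1)*(u^2 - 3*u + 2) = (u - 3)*(u - 2)*(u - 1)*(u - 1)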